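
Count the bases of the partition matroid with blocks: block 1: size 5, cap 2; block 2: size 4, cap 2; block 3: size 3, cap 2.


A basis picks exactly ci elements from block i.
Number of bases = product of C(|Si|, ci).
= C(5,2) * C(4,2) * C(3,2)
= 10 * 6 * 3
= 180.

180


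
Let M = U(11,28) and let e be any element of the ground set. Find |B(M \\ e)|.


Deleting e from U(11,28) gives U(11,27) since n > r.
Bases of U(11,27) = C(27,11) = 27! / (11! * 16!) = 13037895.

13037895


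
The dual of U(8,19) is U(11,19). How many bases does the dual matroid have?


The dual of U(r,n) is U(n-r, n) = U(11,19).
Bases of U(11,19) are all (11)-element subsets.
|B(M*)| = (19 choose 11) = 75582.

75582


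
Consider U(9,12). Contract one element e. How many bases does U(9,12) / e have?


Contracting e from U(9,12) gives U(8,11).
Bases of U(8,11) = C(11,8) = 11! / (8! * 3!) = 165.

165


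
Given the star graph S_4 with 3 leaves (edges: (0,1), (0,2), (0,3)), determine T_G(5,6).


A star on 4 vertices is a tree with 3 edges.
T(x,y) = x^(3) for any tree.
T(5,6) = 5^3 = 125.

125


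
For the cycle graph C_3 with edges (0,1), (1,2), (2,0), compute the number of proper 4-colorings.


P(C_3, k) = (k-1)^3 + (-1)^3*(k-1).
P(4) = (3)^3 - 3
= 27 - 3 = 24.

24


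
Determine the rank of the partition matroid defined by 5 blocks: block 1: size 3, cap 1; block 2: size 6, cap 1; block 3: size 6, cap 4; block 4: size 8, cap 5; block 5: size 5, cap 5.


Rank of a partition matroid = sum of min(|Si|, ci) for each block.
= min(3,1) + min(6,1) + min(6,4) + min(8,5) + min(5,5)
= 1 + 1 + 4 + 5 + 5
= 16.

16


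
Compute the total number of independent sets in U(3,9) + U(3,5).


For a direct sum, |I(M1+M2)| = |I(M1)| * |I(M2)|.
|I(U(3,9))| = sum C(9,k) for k=0..3 = 130.
|I(U(3,5))| = sum C(5,k) for k=0..3 = 26.
Total = 130 * 26 = 3380.

3380


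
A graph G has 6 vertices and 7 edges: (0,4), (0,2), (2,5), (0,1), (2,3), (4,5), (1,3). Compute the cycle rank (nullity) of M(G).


Cycle rank (nullity) = |E| - r(M) = |E| - (|V| - c).
|E| = 7, |V| = 6, c = 1.
Nullity = 7 - (6 - 1) = 7 - 5 = 2.

2


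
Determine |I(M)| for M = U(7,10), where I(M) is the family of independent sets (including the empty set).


Independent sets of U(7,10) are all subsets of size <= 7.
Count = (10 choose 0) + (10 choose 1) + (10 choose 2) + (10 choose 3) + (10 choose 4) + (10 choose 5) + (10 choose 6) + (10 choose 7)
     = 1 + 10 + 45 + 120 + 210 + 252 + 210 + 120
     = 968.

968


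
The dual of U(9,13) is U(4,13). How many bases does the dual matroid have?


The dual of U(r,n) is U(n-r, n) = U(4,13).
Bases of U(4,13) are all (4)-element subsets.
|B(M*)| = C(13,4) = 13! / (4! * 9!) = 715.

715


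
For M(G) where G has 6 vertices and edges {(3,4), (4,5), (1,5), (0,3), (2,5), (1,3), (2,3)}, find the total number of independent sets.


An independent set in a graphic matroid is an acyclic edge subset.
G has 6 vertices and 7 edges.
Enumerate all 2^7 = 128 subsets, checking for acyclicity.
Total independent sets = 108.

108


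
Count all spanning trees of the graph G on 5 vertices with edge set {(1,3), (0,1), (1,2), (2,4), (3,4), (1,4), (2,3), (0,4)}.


By Kirchhoff's matrix tree theorem, the number of spanning trees equals
the determinant of any cofactor of the Laplacian matrix L.
G has 5 vertices and 8 edges.
Computing the (4 x 4) cofactor determinant gives 40.

40


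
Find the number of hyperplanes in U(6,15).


Hyperplanes of U(6,15) are flats of rank 5.
In a uniform matroid, these are exactly the (5)-element subsets.
Count = (15 choose 5) = 3003.

3003


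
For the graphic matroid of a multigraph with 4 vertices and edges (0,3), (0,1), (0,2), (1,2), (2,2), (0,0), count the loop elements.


In a graphic matroid, a loop is a self-loop edge (u,u) with rank 0.
Examining all 6 edges for self-loops...
Self-loops found: (2,2), (0,0)
Number of loops = 2.

2


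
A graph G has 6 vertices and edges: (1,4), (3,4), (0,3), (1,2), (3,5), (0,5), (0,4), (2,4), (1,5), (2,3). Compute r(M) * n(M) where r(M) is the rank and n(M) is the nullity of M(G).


r(M) = |V| - c = 6 - 1 = 5.
nullity = |E| - r(M) = 10 - 5 = 5.
Product = 5 * 5 = 25.

25


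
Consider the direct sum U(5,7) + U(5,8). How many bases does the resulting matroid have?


Bases of a direct sum M1 + M2: |B| = |B(M1)| * |B(M2)|.
|B(U(5,7))| = C(7,5) = 21.
|B(U(5,8))| = C(8,5) = 56.
Total bases = 21 * 56 = 1176.

1176


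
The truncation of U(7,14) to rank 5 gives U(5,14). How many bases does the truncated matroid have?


Truncating U(7,14) to rank 5 gives U(5,14).
Bases of U(5,14) are all 5-element subsets of 14 elements.
Number of bases = (14 choose 5) = 2002.

2002


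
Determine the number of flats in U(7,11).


Flats of U(7,11): every subset of size < 7 is a flat, plus E itself.
Count = (11 choose 0) + (11 choose 1) + (11 choose 2) + (11 choose 3) + (11 choose 4) + (11 choose 5) + (11 choose 6) + 1
     = 1 + 11 + 55 + 165 + 330 + 462 + 462 + 1
     = 1487.

1487


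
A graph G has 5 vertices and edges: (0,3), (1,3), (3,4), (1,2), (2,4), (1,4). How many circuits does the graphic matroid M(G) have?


A circuit in a graphic matroid = edge set of a simple cycle.
G has 5 vertices and 6 edges.
Enumerating all minimal edge subsets forming cycles...
Total circuits found: 3.

3


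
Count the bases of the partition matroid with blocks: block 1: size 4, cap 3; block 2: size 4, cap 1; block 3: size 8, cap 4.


A basis picks exactly ci elements from block i.
Number of bases = product of C(|Si|, ci).
= C(4,3) * C(4,1) * C(8,4)
= 4 * 4 * 70
= 1120.

1120


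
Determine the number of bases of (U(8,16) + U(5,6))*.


(M1+M2)* = M1* + M2*.
M1* = U(8,16), bases: C(16,8) = 12870.
M2* = U(1,6), bases: C(6,1) = 6.
|B(M*)| = 12870 * 6 = 77220.

77220


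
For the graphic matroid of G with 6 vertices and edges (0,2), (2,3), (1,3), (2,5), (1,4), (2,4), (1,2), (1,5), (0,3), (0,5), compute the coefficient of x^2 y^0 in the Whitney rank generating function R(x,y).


R(x,y) = sum over A in 2^E of x^(r(E)-r(A)) * y^(|A|-r(A)).
G has 6 vertices, 10 edges. r(E) = 5.
Enumerate all 2^10 = 1024 subsets.
Count subsets with r(E)-r(A)=2 and |A|-r(A)=0: 115.

115


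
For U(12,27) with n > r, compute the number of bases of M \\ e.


Deleting e from U(12,27) gives U(12,26) since n > r.
Bases of U(12,26) = C(26,12) = 9657700.

9657700


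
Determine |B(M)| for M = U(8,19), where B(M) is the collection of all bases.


Bases of U(8,19) are all 8-element subsets of the 19-element ground set.
Number of bases = C(19,8).
(19 choose 8) = 75582.

75582


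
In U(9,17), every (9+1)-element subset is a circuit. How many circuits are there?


In U(9,17), circuits are the (10)-element subsets.
Any set of 10 elements is dependent, and removing any one element gives
an independent set of size 9, so it is a minimal dependent set.
Number of circuits = C(17,10) = 17! / (10! * 7!) = 19448.

19448


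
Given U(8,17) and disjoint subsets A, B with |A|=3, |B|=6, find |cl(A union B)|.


|A union B| = 3 + 6 = 9 (disjoint).
In U(8,17), cl(S) = S if |S| < 8, else cl(S) = E.
Since 9 >= 8, cl(A union B) = E.
|cl(A union B)| = 17.

17


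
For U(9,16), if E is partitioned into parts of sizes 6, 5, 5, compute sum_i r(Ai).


r(Ai) = min(|Ai|, 9) for each part.
Sum = min(6,9) + min(5,9) + min(5,9)
    = 6 + 5 + 5
    = 16.

16


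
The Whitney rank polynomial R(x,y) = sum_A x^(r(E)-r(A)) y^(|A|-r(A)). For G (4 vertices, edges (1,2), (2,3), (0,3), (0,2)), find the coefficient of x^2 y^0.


R(x,y) = sum over A in 2^E of x^(r(E)-r(A)) * y^(|A|-r(A)).
G has 4 vertices, 4 edges. r(E) = 3.
Enumerate all 2^4 = 16 subsets.
Count subsets with r(E)-r(A)=2 and |A|-r(A)=0: 4.

4


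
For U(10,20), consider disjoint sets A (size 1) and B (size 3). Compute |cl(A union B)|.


|A union B| = 1 + 3 = 4 (disjoint).
In U(10,20), cl(S) = S if |S| < 10, else cl(S) = E.
Since 4 < 10, cl(A union B) = A union B.
|cl(A union B)| = 4.

4


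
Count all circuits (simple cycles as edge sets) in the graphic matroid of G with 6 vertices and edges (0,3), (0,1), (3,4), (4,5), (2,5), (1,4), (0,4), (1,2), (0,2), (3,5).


A circuit in a graphic matroid = edge set of a simple cycle.
G has 6 vertices and 10 edges.
Enumerating all minimal edge subsets forming cycles...
Total circuits found: 23.

23


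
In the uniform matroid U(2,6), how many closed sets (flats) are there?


Flats of U(2,6): every subset of size < 2 is a flat, plus E itself.
Count = (6 choose 0) + (6 choose 1) + 1
     = 1 + 6 + 1
     = 8.

8


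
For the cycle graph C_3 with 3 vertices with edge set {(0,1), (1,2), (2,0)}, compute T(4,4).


T(C_3; x,y) = x + x^2 + ... + x^(2) + y.
T(4,4) = 4^1 + 4^2 + 4
= 4 + 16 + 4
= 24.

24


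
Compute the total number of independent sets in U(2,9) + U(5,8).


For a direct sum, |I(M1+M2)| = |I(M1)| * |I(M2)|.
|I(U(2,9))| = sum C(9,k) for k=0..2 = 46.
|I(U(5,8))| = sum C(8,k) for k=0..5 = 219.
Total = 46 * 219 = 10074.

10074


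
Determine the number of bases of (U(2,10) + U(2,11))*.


(M1+M2)* = M1* + M2*.
M1* = U(8,10), bases: C(10,8) = 45.
M2* = U(9,11), bases: C(11,9) = 55.
|B(M*)| = 45 * 55 = 2475.

2475


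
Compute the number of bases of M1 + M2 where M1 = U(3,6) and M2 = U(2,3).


Bases of a direct sum M1 + M2: |B| = |B(M1)| * |B(M2)|.
|B(U(3,6))| = C(6,3) = 20.
|B(U(2,3))| = C(3,2) = 3.
Total bases = 20 * 3 = 60.

60


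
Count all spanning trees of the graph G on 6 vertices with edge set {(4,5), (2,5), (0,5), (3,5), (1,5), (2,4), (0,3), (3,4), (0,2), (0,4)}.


By Kirchhoff's matrix tree theorem, the number of spanning trees equals
the determinant of any cofactor of the Laplacian matrix L.
G has 6 vertices and 10 edges.
Computing the (5 x 5) cofactor determinant gives 75.

75


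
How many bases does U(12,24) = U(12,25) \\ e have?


Deleting e from U(12,25) gives U(12,24) since n > r.
Bases of U(12,24) = C(24,12) = 2704156.

2704156


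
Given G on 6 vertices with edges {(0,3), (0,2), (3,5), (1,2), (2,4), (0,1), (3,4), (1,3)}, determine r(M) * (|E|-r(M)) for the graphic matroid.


r(M) = |V| - c = 6 - 1 = 5.
nullity = |E| - r(M) = 8 - 5 = 3.
Product = 5 * 3 = 15.

15


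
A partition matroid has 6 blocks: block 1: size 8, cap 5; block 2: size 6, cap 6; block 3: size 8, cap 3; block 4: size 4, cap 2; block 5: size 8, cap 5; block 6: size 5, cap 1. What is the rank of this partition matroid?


Rank of a partition matroid = sum of min(|Si|, ci) for each block.
= min(8,5) + min(6,6) + min(8,3) + min(4,2) + min(8,5) + min(5,1)
= 5 + 6 + 3 + 2 + 5 + 1
= 22.

22


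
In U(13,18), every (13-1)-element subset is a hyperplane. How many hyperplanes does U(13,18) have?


Hyperplanes of U(13,18) are flats of rank 12.
In a uniform matroid, these are exactly the (12)-element subsets.
Count = (18 choose 12) = 18564.

18564


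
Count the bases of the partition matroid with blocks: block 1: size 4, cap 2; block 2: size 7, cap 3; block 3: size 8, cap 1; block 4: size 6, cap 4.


A basis picks exactly ci elements from block i.
Number of bases = product of C(|Si|, ci).
= C(4,2) * C(7,3) * C(8,1) * C(6,4)
= 6 * 35 * 8 * 15
= 25200.

25200


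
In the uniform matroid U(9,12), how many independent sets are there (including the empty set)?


Independent sets of U(9,12) are all subsets of size <= 9.
Count = (12 choose 0) + (12 choose 1) + (12 choose 2) + (12 choose 3) + (12 choose 4) + (12 choose 5) + (12 choose 6) + (12 choose 7) + (12 choose 8) + (12 choose 9)
     = 1 + 12 + 66 + 220 + 495 + 792 + 924 + 792 + 495 + 220
     = 4017.

4017


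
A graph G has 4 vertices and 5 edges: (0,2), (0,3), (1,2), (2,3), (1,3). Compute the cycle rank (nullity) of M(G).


Cycle rank (nullity) = |E| - r(M) = |E| - (|V| - c).
|E| = 5, |V| = 4, c = 1.
Nullity = 5 - (4 - 1) = 5 - 3 = 2.

2


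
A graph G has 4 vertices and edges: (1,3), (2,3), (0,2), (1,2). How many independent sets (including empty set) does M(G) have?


An independent set in a graphic matroid is an acyclic edge subset.
G has 4 vertices and 4 edges.
Enumerate all 2^4 = 16 subsets, checking for acyclicity.
Total independent sets = 14.

14


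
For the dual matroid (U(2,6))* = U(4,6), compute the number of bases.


The dual of U(r,n) is U(n-r, n) = U(4,6).
Bases of U(4,6) are all (4)-element subsets.
|B(M*)| = (6 choose 4) = 15.

15


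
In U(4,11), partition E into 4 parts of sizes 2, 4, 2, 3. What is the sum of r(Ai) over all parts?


r(Ai) = min(|Ai|, 4) for each part.
Sum = min(2,4) + min(4,4) + min(2,4) + min(3,4)
    = 2 + 4 + 2 + 3
    = 11.

11


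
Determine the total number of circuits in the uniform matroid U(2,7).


In U(2,7), circuits are the (3)-element subsets.
Any set of 3 elements is dependent, and removing any one element gives
an independent set of size 2, so it is a minimal dependent set.
Number of circuits = C(7,3) = (7 * 6 * 5) / (1 * 2 * 3) = 35.

35


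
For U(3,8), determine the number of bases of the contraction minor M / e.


Contracting e from U(3,8) gives U(2,7).
Bases of U(2,7) = C(7,2) = (7 * 6) / (1 * 2) = 21.

21


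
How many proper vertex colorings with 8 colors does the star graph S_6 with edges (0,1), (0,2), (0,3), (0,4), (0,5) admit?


P(tree, k) = k * (k-1)^(5) for any tree on 6 vertices.
P(8) = 8 * 7^5 = 8 * 16807 = 134456.

134456


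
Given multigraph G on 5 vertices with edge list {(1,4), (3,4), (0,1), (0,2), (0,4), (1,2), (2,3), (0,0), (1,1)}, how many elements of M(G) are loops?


In a graphic matroid, a loop is a self-loop edge (u,u) with rank 0.
Examining all 9 edges for self-loops...
Self-loops found: (0,0), (1,1)
Number of loops = 2.

2


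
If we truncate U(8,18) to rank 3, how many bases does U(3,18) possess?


Truncating U(8,18) to rank 3 gives U(3,18).
Bases of U(3,18) are all 3-element subsets of 18 elements.
Number of bases = C(18,3) = 18! / (3! * 15!) = 816.

816


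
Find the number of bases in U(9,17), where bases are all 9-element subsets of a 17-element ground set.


Bases of U(9,17) are all 9-element subsets of the 17-element ground set.
Number of bases = C(17,9).
C(17,9) = 24310.

24310


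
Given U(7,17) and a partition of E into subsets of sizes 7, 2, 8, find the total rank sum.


r(Ai) = min(|Ai|, 7) for each part.
Sum = min(7,7) + min(2,7) + min(8,7)
    = 7 + 2 + 7
    = 16.

16


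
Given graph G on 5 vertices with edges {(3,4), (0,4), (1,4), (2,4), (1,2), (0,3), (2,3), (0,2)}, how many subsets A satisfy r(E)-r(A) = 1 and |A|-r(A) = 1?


R(x,y) = sum over A in 2^E of x^(r(E)-r(A)) * y^(|A|-r(A)).
G has 5 vertices, 8 edges. r(E) = 4.
Enumerate all 2^8 = 256 subsets.
Count subsets with r(E)-r(A)=1 and |A|-r(A)=1: 30.

30


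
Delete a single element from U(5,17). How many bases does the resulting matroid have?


Deleting e from U(5,17) gives U(5,16) since n > r.
Bases of U(5,16) = C(16,5) = 4368.

4368


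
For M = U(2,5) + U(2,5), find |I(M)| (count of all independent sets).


For a direct sum, |I(M1+M2)| = |I(M1)| * |I(M2)|.
|I(U(2,5))| = sum C(5,k) for k=0..2 = 16.
|I(U(2,5))| = sum C(5,k) for k=0..2 = 16.
Total = 16 * 16 = 256.

256


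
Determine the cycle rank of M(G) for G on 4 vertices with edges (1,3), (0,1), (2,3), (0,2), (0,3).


Cycle rank (nullity) = |E| - r(M) = |E| - (|V| - c).
|E| = 5, |V| = 4, c = 1.
Nullity = 5 - (4 - 1) = 5 - 3 = 2.

2


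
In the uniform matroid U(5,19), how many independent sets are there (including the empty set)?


Independent sets of U(5,19) are all subsets of size <= 5.
Count = C(19,0) + C(19,1) + C(19,2) + C(19,3) + C(19,4) + C(19,5)
     = 1 + 19 + 171 + 969 + 3876 + 11628
     = 16664.

16664


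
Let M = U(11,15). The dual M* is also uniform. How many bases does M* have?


The dual of U(r,n) is U(n-r, n) = U(4,15).
Bases of U(4,15) are all (4)-element subsets.
|B(M*)| = (15 choose 4) = 1365.

1365


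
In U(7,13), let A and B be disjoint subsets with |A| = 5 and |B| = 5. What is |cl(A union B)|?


|A union B| = 5 + 5 = 10 (disjoint).
In U(7,13), cl(S) = S if |S| < 7, else cl(S) = E.
Since 10 >= 7, cl(A union B) = E.
|cl(A union B)| = 13.

13


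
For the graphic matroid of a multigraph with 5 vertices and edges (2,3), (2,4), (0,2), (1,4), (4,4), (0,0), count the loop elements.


In a graphic matroid, a loop is a self-loop edge (u,u) with rank 0.
Examining all 6 edges for self-loops...
Self-loops found: (4,4), (0,0)
Number of loops = 2.

2


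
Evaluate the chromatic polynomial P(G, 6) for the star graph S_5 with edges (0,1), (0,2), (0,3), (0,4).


P(tree, k) = k * (k-1)^(4) for any tree on 5 vertices.
P(6) = 6 * 5^4 = 6 * 625 = 3750.

3750


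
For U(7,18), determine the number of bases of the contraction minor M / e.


Contracting e from U(7,18) gives U(6,17).
Bases of U(6,17) = C(17,6) = 12376.

12376


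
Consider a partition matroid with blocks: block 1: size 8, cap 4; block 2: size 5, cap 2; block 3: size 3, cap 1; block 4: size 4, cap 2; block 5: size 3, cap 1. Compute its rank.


Rank of a partition matroid = sum of min(|Si|, ci) for each block.
= min(8,4) + min(5,2) + min(3,1) + min(4,2) + min(3,1)
= 4 + 2 + 1 + 2 + 1
= 10.

10


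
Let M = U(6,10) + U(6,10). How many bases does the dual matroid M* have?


(M1+M2)* = M1* + M2*.
M1* = U(4,10), bases: C(10,4) = 210.
M2* = U(4,10), bases: C(10,4) = 210.
|B(M*)| = 210 * 210 = 44100.

44100


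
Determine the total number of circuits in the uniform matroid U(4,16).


In U(4,16), circuits are the (5)-element subsets.
Any set of 5 elements is dependent, and removing any one element gives
an independent set of size 4, so it is a minimal dependent set.
Number of circuits = (16 choose 5) = 4368.

4368


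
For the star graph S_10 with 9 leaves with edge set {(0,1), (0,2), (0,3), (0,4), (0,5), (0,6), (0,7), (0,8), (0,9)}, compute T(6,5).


A star on 10 vertices is a tree with 9 edges.
T(x,y) = x^(9) for any tree.
T(6,5) = 6^9 = 10077696.

10077696


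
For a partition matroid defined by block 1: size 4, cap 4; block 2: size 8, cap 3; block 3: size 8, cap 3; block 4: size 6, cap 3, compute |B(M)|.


A basis picks exactly ci elements from block i.
Number of bases = product of C(|Si|, ci).
= C(4,4) * C(8,3) * C(8,3) * C(6,3)
= 1 * 56 * 56 * 20
= 62720.

62720


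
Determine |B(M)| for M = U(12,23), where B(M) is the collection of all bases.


Bases of U(12,23) are all 12-element subsets of the 23-element ground set.
Number of bases = C(23,12).
C(23,12) = 23! / (12! * 11!) = 1352078.

1352078


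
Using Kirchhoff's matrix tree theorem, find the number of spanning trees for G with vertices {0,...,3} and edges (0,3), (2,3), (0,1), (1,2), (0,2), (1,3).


By Kirchhoff's matrix tree theorem, the number of spanning trees equals
the determinant of any cofactor of the Laplacian matrix L.
G has 4 vertices and 6 edges.
Computing the (3 x 3) cofactor determinant gives 16.

16


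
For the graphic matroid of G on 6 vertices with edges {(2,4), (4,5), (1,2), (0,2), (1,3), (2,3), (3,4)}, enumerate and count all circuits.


A circuit in a graphic matroid = edge set of a simple cycle.
G has 6 vertices and 7 edges.
Enumerating all minimal edge subsets forming cycles...
Total circuits found: 3.

3


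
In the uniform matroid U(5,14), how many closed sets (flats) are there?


Flats of U(5,14): every subset of size < 5 is a flat, plus E itself.
Count = C(14,0) + C(14,1) + C(14,2) + C(14,3) + C(14,4) + 1
     = 1 + 14 + 91 + 364 + 1001 + 1
     = 1472.

1472


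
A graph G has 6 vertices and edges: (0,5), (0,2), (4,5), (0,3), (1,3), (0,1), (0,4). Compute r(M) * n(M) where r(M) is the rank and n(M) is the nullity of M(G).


r(M) = |V| - c = 6 - 1 = 5.
nullity = |E| - r(M) = 7 - 5 = 2.
Product = 5 * 2 = 10.

10


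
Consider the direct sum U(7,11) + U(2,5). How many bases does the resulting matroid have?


Bases of a direct sum M1 + M2: |B| = |B(M1)| * |B(M2)|.
|B(U(7,11))| = C(11,7) = 330.
|B(U(2,5))| = C(5,2) = 10.
Total bases = 330 * 10 = 3300.

3300


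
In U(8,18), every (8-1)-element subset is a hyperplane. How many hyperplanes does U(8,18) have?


Hyperplanes of U(8,18) are flats of rank 7.
In a uniform matroid, these are exactly the (7)-element subsets.
Count = C(18,7) = 18! / (7! * 11!) = 31824.

31824


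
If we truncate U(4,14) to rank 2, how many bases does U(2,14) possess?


Truncating U(4,14) to rank 2 gives U(2,14).
Bases of U(2,14) are all 2-element subsets of 14 elements.
Number of bases = (14 choose 2) = 91.

91


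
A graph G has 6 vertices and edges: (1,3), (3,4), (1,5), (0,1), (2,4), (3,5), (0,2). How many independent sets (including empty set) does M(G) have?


An independent set in a graphic matroid is an acyclic edge subset.
G has 6 vertices and 7 edges.
Enumerate all 2^7 = 128 subsets, checking for acyclicity.
Total independent sets = 108.

108


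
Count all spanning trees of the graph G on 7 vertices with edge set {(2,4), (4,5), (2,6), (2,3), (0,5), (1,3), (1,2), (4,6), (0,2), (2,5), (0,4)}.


By Kirchhoff's matrix tree theorem, the number of spanning trees equals
the determinant of any cofactor of the Laplacian matrix L.
G has 7 vertices and 11 edges.
Computing the (6 x 6) cofactor determinant gives 120.

120


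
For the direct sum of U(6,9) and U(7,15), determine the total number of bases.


Bases of a direct sum M1 + M2: |B| = |B(M1)| * |B(M2)|.
|B(U(6,9))| = C(9,6) = 84.
|B(U(7,15))| = C(15,7) = 6435.
Total bases = 84 * 6435 = 540540.

540540


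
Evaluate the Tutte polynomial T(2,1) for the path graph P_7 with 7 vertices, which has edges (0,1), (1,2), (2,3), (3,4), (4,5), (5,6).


A path on 7 vertices is a tree with 6 edges.
T(x,y) = x^(6) for any tree.
T(2,1) = 2^6 = 64.

64


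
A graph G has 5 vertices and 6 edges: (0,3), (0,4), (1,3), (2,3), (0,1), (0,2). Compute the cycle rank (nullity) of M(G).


Cycle rank (nullity) = |E| - r(M) = |E| - (|V| - c).
|E| = 6, |V| = 5, c = 1.
Nullity = 6 - (5 - 1) = 6 - 4 = 2.

2


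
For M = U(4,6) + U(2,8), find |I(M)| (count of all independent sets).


For a direct sum, |I(M1+M2)| = |I(M1)| * |I(M2)|.
|I(U(4,6))| = sum C(6,k) for k=0..4 = 57.
|I(U(2,8))| = sum C(8,k) for k=0..2 = 37.
Total = 57 * 37 = 2109.

2109


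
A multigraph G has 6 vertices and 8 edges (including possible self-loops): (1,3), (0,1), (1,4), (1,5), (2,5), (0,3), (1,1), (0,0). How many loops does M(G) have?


In a graphic matroid, a loop is a self-loop edge (u,u) with rank 0.
Examining all 8 edges for self-loops...
Self-loops found: (1,1), (0,0)
Number of loops = 2.

2


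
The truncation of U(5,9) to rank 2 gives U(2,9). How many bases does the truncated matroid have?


Truncating U(5,9) to rank 2 gives U(2,9).
Bases of U(2,9) are all 2-element subsets of 9 elements.
Number of bases = C(9,2) = 9! / (2! * 7!) = 36.

36


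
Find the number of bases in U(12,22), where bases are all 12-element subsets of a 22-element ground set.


Bases of U(12,22) are all 12-element subsets of the 22-element ground set.
Number of bases = C(22,12).
(22 choose 12) = 646646.

646646


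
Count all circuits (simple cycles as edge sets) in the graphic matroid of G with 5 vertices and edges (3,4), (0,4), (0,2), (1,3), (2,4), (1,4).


A circuit in a graphic matroid = edge set of a simple cycle.
G has 5 vertices and 6 edges.
Enumerating all minimal edge subsets forming cycles...
Total circuits found: 2.

2


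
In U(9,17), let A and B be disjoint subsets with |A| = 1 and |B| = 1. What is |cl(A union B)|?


|A union B| = 1 + 1 = 2 (disjoint).
In U(9,17), cl(S) = S if |S| < 9, else cl(S) = E.
Since 2 < 9, cl(A union B) = A union B.
|cl(A union B)| = 2.

2


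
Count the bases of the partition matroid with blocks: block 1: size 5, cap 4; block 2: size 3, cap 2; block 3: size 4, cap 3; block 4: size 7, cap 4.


A basis picks exactly ci elements from block i.
Number of bases = product of C(|Si|, ci).
= C(5,4) * C(3,2) * C(4,3) * C(7,4)
= 5 * 3 * 4 * 35
= 2100.

2100


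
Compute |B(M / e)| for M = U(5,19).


Contracting e from U(5,19) gives U(4,18).
Bases of U(4,18) = (18 choose 4) = 3060.

3060


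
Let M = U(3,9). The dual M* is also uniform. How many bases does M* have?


The dual of U(r,n) is U(n-r, n) = U(6,9).
Bases of U(6,9) are all (6)-element subsets.
|B(M*)| = C(9,6) = 84.

84


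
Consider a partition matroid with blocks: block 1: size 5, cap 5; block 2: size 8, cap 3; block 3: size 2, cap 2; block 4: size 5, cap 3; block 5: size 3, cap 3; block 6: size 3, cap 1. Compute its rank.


Rank of a partition matroid = sum of min(|Si|, ci) for each block.
= min(5,5) + min(8,3) + min(2,2) + min(5,3) + min(3,3) + min(3,1)
= 5 + 3 + 2 + 3 + 3 + 1
= 17.

17


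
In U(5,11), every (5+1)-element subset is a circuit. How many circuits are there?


In U(5,11), circuits are the (6)-element subsets.
Any set of 6 elements is dependent, and removing any one element gives
an independent set of size 5, so it is a minimal dependent set.
Number of circuits = C(11,6) = 462.

462


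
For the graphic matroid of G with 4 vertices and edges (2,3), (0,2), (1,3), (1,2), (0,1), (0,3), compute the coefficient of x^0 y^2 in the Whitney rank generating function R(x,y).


R(x,y) = sum over A in 2^E of x^(r(E)-r(A)) * y^(|A|-r(A)).
G has 4 vertices, 6 edges. r(E) = 3.
Enumerate all 2^6 = 64 subsets.
Count subsets with r(E)-r(A)=0 and |A|-r(A)=2: 6.

6


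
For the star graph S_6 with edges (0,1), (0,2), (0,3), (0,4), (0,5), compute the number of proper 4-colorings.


P(tree, k) = k * (k-1)^(5) for any tree on 6 vertices.
P(4) = 4 * 3^5 = 4 * 243 = 972.

972


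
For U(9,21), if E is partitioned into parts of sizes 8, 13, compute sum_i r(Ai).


r(Ai) = min(|Ai|, 9) for each part.
Sum = min(8,9) + min(13,9)
    = 8 + 9
    = 17.

17


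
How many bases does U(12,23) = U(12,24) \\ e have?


Deleting e from U(12,24) gives U(12,23) since n > r.
Bases of U(12,23) = C(23,12) = 23! / (12! * 11!) = 1352078.

1352078


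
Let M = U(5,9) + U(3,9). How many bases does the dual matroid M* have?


(M1+M2)* = M1* + M2*.
M1* = U(4,9), bases: C(9,4) = 126.
M2* = U(6,9), bases: C(9,6) = 84.
|B(M*)| = 126 * 84 = 10584.

10584


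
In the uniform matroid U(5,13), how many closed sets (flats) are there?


Flats of U(5,13): every subset of size < 5 is a flat, plus E itself.
Count = C(13,0) + C(13,1) + C(13,2) + C(13,3) + C(13,4) + 1
     = 1 + 13 + 78 + 286 + 715 + 1
     = 1094.

1094


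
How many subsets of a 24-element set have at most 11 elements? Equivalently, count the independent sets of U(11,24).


Independent sets of U(11,24) are all subsets of size <= 11.
Count = (24 choose 0) + (24 choose 1) + (24 choose 2) + (24 choose 3) + (24 choose 4) + (24 choose 5) + (24 choose 6) + (24 choose 7) + (24 choose 8) + (24 choose 9) + (24 choose 10) + (24 choose 11)
     = 1 + 24 + 276 + 2024 + 10626 + 42504 + 134596 + 346104 + 735471 + 1307504 + 1961256 + 2496144
     = 7036530.

7036530


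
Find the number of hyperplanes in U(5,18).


Hyperplanes of U(5,18) are flats of rank 4.
In a uniform matroid, these are exactly the (4)-element subsets.
Count = (18 choose 4) = 3060.

3060


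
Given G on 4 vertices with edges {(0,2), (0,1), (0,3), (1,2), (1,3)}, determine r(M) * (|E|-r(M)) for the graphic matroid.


r(M) = |V| - c = 4 - 1 = 3.
nullity = |E| - r(M) = 5 - 3 = 2.
Product = 3 * 2 = 6.

6


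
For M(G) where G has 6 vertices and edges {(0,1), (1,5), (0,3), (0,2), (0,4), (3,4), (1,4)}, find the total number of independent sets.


An independent set in a graphic matroid is an acyclic edge subset.
G has 6 vertices and 7 edges.
Enumerate all 2^7 = 128 subsets, checking for acyclicity.
Total independent sets = 96.

96


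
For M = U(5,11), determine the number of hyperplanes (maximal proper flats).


Hyperplanes of U(5,11) are flats of rank 4.
In a uniform matroid, these are exactly the (4)-element subsets.
Count = C(11,4) = (11 * 10 * 9 * 8) / (1 * 2 * 3 * 4) = 330.

330


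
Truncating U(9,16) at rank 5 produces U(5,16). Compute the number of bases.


Truncating U(9,16) to rank 5 gives U(5,16).
Bases of U(5,16) are all 5-element subsets of 16 elements.
Number of bases = C(16,5) = 4368.

4368


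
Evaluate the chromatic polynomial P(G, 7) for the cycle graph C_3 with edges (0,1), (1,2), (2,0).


P(C_3, k) = (k-1)^3 + (-1)^3*(k-1).
P(7) = (6)^3 - 6
= 216 - 6 = 210.

210


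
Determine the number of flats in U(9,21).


Flats of U(9,21): every subset of size < 9 is a flat, plus E itself.
Count = C(21,0) + C(21,1) + C(21,2) + C(21,3) + C(21,4) + C(21,5) + C(21,6) + C(21,7) + C(21,8) + 1
     = 1 + 21 + 210 + 1330 + 5985 + 20349 + 54264 + 116280 + 203490 + 1
     = 401931.

401931


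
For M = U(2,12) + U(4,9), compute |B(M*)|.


(M1+M2)* = M1* + M2*.
M1* = U(10,12), bases: C(12,10) = 66.
M2* = U(5,9), bases: C(9,5) = 126.
|B(M*)| = 66 * 126 = 8316.

8316


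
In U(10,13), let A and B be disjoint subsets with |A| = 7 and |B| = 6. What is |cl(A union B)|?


|A union B| = 7 + 6 = 13 (disjoint).
In U(10,13), cl(S) = S if |S| < 10, else cl(S) = E.
Since 13 >= 10, cl(A union B) = E.
|cl(A union B)| = 13.

13


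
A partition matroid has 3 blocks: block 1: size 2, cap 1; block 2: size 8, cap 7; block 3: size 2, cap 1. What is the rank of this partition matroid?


Rank of a partition matroid = sum of min(|Si|, ci) for each block.
= min(2,1) + min(8,7) + min(2,1)
= 1 + 7 + 1
= 9.

9


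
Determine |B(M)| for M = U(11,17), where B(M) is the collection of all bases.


Bases of U(11,17) are all 11-element subsets of the 17-element ground set.
Number of bases = C(17,11).
C(17,11) = 12376.

12376


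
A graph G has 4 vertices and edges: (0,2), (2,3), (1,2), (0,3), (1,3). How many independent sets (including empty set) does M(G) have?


An independent set in a graphic matroid is an acyclic edge subset.
G has 4 vertices and 5 edges.
Enumerate all 2^5 = 32 subsets, checking for acyclicity.
Total independent sets = 24.

24


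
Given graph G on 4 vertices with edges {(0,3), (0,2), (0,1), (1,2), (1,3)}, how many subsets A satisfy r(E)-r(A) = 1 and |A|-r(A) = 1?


R(x,y) = sum over A in 2^E of x^(r(E)-r(A)) * y^(|A|-r(A)).
G has 4 vertices, 5 edges. r(E) = 3.
Enumerate all 2^5 = 32 subsets.
Count subsets with r(E)-r(A)=1 and |A|-r(A)=1: 2.

2


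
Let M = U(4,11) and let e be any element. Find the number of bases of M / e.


Contracting e from U(4,11) gives U(3,10).
Bases of U(3,10) = (10 choose 3) = 120.

120


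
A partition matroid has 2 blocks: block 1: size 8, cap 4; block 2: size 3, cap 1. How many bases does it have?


A basis picks exactly ci elements from block i.
Number of bases = product of C(|Si|, ci).
= C(8,4) * C(3,1)
= 70 * 3
= 210.

210


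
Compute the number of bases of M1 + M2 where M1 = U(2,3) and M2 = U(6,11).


Bases of a direct sum M1 + M2: |B| = |B(M1)| * |B(M2)|.
|B(U(2,3))| = C(3,2) = 3.
|B(U(6,11))| = C(11,6) = 462.
Total bases = 3 * 462 = 1386.

1386


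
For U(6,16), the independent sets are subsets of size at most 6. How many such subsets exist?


Independent sets of U(6,16) are all subsets of size <= 6.
Count = (16 choose 0) + (16 choose 1) + (16 choose 2) + (16 choose 3) + (16 choose 4) + (16 choose 5) + (16 choose 6)
     = 1 + 16 + 120 + 560 + 1820 + 4368 + 8008
     = 14893.

14893


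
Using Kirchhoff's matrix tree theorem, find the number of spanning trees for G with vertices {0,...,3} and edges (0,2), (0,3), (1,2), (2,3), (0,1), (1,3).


By Kirchhoff's matrix tree theorem, the number of spanning trees equals
the determinant of any cofactor of the Laplacian matrix L.
G has 4 vertices and 6 edges.
Computing the (3 x 3) cofactor determinant gives 16.

16


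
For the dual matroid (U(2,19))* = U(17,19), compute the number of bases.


The dual of U(r,n) is U(n-r, n) = U(17,19).
Bases of U(17,19) are all (17)-element subsets.
|B(M*)| = (19 choose 17) = 171.

171


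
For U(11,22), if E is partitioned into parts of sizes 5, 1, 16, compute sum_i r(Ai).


r(Ai) = min(|Ai|, 11) for each part.
Sum = min(5,11) + min(1,11) + min(16,11)
    = 5 + 1 + 11
    = 17.

17


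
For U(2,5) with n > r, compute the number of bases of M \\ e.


Deleting e from U(2,5) gives U(2,4) since n > r.
Bases of U(2,4) = C(4,2) = (4 * 3) / (1 * 2) = 6.

6


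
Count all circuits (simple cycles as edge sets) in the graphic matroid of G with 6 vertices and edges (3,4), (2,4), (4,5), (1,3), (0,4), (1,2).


A circuit in a graphic matroid = edge set of a simple cycle.
G has 6 vertices and 6 edges.
Enumerating all minimal edge subsets forming cycles...
Total circuits found: 1.

1


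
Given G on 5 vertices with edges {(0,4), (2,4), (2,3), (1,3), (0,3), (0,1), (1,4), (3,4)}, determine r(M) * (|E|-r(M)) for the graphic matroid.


r(M) = |V| - c = 5 - 1 = 4.
nullity = |E| - r(M) = 8 - 4 = 4.
Product = 4 * 4 = 16.

16


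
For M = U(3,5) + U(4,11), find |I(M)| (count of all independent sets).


For a direct sum, |I(M1+M2)| = |I(M1)| * |I(M2)|.
|I(U(3,5))| = sum C(5,k) for k=0..3 = 26.
|I(U(4,11))| = sum C(11,k) for k=0..4 = 562.
Total = 26 * 562 = 14612.

14612


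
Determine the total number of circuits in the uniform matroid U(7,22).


In U(7,22), circuits are the (8)-element subsets.
Any set of 8 elements is dependent, and removing any one element gives
an independent set of size 7, so it is a minimal dependent set.
Number of circuits = (22 choose 8) = 319770.

319770


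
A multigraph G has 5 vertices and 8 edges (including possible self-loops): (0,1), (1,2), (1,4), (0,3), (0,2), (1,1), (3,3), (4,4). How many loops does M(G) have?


In a graphic matroid, a loop is a self-loop edge (u,u) with rank 0.
Examining all 8 edges for self-loops...
Self-loops found: (1,1), (3,3), (4,4)
Number of loops = 3.

3


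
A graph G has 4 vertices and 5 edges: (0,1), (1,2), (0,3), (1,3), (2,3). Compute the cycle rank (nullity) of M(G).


Cycle rank (nullity) = |E| - r(M) = |E| - (|V| - c).
|E| = 5, |V| = 4, c = 1.
Nullity = 5 - (4 - 1) = 5 - 3 = 2.

2


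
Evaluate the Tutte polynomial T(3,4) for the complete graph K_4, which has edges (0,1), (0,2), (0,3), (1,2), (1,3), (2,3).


T(K_4; x,y) = x^3 + 3x^2 + 4xy + 2x + y^3 + 3y^2 + 2y.
Substituting x=3, y=4:
= 27 + 27 + 48 + 6 + 64 + 48 + 8
= 228.

228


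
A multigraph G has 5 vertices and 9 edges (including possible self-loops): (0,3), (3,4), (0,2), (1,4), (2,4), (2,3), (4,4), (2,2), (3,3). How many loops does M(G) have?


In a graphic matroid, a loop is a self-loop edge (u,u) with rank 0.
Examining all 9 edges for self-loops...
Self-loops found: (4,4), (2,2), (3,3)
Number of loops = 3.

3


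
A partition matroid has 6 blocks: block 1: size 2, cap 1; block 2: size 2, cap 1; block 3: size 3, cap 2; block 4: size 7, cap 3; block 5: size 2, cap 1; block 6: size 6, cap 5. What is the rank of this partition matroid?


Rank of a partition matroid = sum of min(|Si|, ci) for each block.
= min(2,1) + min(2,1) + min(3,2) + min(7,3) + min(2,1) + min(6,5)
= 1 + 1 + 2 + 3 + 1 + 5
= 13.

13


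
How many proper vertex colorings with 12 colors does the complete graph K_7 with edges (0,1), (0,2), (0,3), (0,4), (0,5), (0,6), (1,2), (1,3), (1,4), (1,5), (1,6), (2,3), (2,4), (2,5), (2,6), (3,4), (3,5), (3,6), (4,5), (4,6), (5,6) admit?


P(K_7, k) = k(k-1)(k-2)...(k-6).
P(12) = (12) * (11) * (10) * (9) * (8) * (7) * (6) = 3991680.

3991680


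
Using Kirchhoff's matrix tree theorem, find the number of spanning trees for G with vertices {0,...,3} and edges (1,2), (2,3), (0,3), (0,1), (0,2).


By Kirchhoff's matrix tree theorem, the number of spanning trees equals
the determinant of any cofactor of the Laplacian matrix L.
G has 4 vertices and 5 edges.
Computing the (3 x 3) cofactor determinant gives 8.

8


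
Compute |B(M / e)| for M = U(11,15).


Contracting e from U(11,15) gives U(10,14).
Bases of U(10,14) = (14 choose 10) = 1001.

1001


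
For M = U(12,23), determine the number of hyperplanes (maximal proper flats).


Hyperplanes of U(12,23) are flats of rank 11.
In a uniform matroid, these are exactly the (11)-element subsets.
Count = C(23,11) = 23! / (11! * 12!) = 1352078.

1352078


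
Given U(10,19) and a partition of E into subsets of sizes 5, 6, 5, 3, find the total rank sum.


r(Ai) = min(|Ai|, 10) for each part.
Sum = min(5,10) + min(6,10) + min(5,10) + min(3,10)
    = 5 + 6 + 5 + 3
    = 19.

19


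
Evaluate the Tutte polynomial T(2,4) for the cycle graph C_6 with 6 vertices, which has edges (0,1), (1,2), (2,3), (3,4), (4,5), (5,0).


T(C_6; x,y) = x + x^2 + ... + x^(5) + y.
T(2,4) = 2^1 + 2^2 + 2^3 + 2^4 + 2^5 + 4
= 2 + 4 + 8 + 16 + 32 + 4
= 66.

66


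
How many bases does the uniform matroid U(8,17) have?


Bases of U(8,17) are all 8-element subsets of the 17-element ground set.
Number of bases = C(17,8).
C(17,8) = 17! / (8! * 9!) = 24310.

24310


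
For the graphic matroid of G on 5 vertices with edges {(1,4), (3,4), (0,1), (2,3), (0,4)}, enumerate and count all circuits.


A circuit in a graphic matroid = edge set of a simple cycle.
G has 5 vertices and 5 edges.
Enumerating all minimal edge subsets forming cycles...
Total circuits found: 1.

1


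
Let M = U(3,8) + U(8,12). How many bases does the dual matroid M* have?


(M1+M2)* = M1* + M2*.
M1* = U(5,8), bases: C(8,5) = 56.
M2* = U(4,12), bases: C(12,4) = 495.
|B(M*)| = 56 * 495 = 27720.

27720


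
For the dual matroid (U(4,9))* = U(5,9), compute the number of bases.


The dual of U(r,n) is U(n-r, n) = U(5,9).
Bases of U(5,9) are all (5)-element subsets.
|B(M*)| = C(9,5) = 9! / (5! * 4!) = 126.

126


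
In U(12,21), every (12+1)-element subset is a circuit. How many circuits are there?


In U(12,21), circuits are the (13)-element subsets.
Any set of 13 elements is dependent, and removing any one element gives
an independent set of size 12, so it is a minimal dependent set.
Number of circuits = C(21,13) = 21! / (13! * 8!) = 203490.

203490


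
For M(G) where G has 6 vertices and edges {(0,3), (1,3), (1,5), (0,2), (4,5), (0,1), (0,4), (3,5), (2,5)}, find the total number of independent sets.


An independent set in a graphic matroid is an acyclic edge subset.
G has 6 vertices and 9 edges.
Enumerate all 2^9 = 512 subsets, checking for acyclicity.
Total independent sets = 300.

300


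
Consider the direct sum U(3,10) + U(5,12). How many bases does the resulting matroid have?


Bases of a direct sum M1 + M2: |B| = |B(M1)| * |B(M2)|.
|B(U(3,10))| = C(10,3) = 120.
|B(U(5,12))| = C(12,5) = 792.
Total bases = 120 * 792 = 95040.

95040


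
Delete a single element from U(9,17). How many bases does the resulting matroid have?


Deleting e from U(9,17) gives U(9,16) since n > r.
Bases of U(9,16) = C(16,9) = 16! / (9! * 7!) = 11440.

11440


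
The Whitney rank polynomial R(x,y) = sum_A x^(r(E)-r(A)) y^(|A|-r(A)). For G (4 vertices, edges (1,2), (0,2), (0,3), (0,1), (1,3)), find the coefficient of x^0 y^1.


R(x,y) = sum over A in 2^E of x^(r(E)-r(A)) * y^(|A|-r(A)).
G has 4 vertices, 5 edges. r(E) = 3.
Enumerate all 2^5 = 32 subsets.
Count subsets with r(E)-r(A)=0 and |A|-r(A)=1: 5.

5


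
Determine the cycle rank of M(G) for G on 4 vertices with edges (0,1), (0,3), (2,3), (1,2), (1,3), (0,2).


Cycle rank (nullity) = |E| - r(M) = |E| - (|V| - c).
|E| = 6, |V| = 4, c = 1.
Nullity = 6 - (4 - 1) = 6 - 3 = 3.

3


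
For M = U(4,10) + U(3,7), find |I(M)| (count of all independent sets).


For a direct sum, |I(M1+M2)| = |I(M1)| * |I(M2)|.
|I(U(4,10))| = sum C(10,k) for k=0..4 = 386.
|I(U(3,7))| = sum C(7,k) for k=0..3 = 64.
Total = 386 * 64 = 24704.

24704


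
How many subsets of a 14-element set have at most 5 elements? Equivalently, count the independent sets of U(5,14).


Independent sets of U(5,14) are all subsets of size <= 5.
Count = C(14,0) + C(14,1) + C(14,2) + C(14,3) + C(14,4) + C(14,5)
     = 1 + 14 + 91 + 364 + 1001 + 2002
     = 3473.

3473
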